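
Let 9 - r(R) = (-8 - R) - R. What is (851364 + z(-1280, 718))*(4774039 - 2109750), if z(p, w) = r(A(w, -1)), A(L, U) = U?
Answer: 2268319704531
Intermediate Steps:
r(R) = 17 + 2*R (r(R) = 9 - ((-8 - R) - R) = 9 - (-8 - 2*R) = 9 + (8 + 2*R) = 17 + 2*R)
z(p, w) = 15 (z(p, w) = 17 + 2*(-1) = 17 - 2 = 15)
(851364 + z(-1280, 718))*(4774039 - 2109750) = (851364 + 15)*(4774039 - 2109750) = 851379*2664289 = 2268319704531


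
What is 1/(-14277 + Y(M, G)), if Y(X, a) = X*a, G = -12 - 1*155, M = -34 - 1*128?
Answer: 1/12777 ≈ 7.8266e-5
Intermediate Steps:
M = -162 (M = -34 - 128 = -162)
G = -167 (G = -12 - 155 = -167)
1/(-14277 + Y(M, G)) = 1/(-14277 - 162*(-167)) = 1/(-14277 + 27054) = 1/12777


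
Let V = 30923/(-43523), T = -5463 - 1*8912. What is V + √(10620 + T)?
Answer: -30923/43523 + I*√3755 ≈ -0.7105 + 61.278*I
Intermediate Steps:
T = -14375 (T = -5463 - 8912 = -14375)
V = -30923/43523 (V = 30923*(-1/43523) = -30923/43523 ≈ -0.71050)
V + √(10620 + T) = -30923/43523 + √(10620 - 14375) = -30923/43523 + √(-3755) = -30923/43523 + I*√3755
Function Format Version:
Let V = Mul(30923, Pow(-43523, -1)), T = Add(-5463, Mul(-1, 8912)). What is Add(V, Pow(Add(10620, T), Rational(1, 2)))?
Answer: Add(Rational(-30923, 43523), Mul(I, Pow(3755, Rational(1, 2)))) ≈ Add(-0.71050, Mul(61.278, I))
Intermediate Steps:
T = -14375 (T = Add(-5463, -8912) = -14375)
V = Rational(-30923, 43523) (V = Mul(30923, Rational(-1, 43523)) = Rational(-30923, 43523) ≈ -0.71050)
Add(V, Pow(Add(10620, T), Rational(1, 2))) = Add(Rational(-30923, 43523), Pow(Add(10620, -14375), Rational(1, 2))) = Add(Rational(-30923, 43523), Pow(-3755, Rational(1, 2))) = Add(Rational(-30923, 43523), Mul(I, Pow(3755, Rational(1, 2))))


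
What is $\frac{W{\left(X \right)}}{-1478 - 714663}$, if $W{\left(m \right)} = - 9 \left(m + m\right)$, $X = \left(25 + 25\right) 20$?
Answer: $\frac{18000}{716141} \approx 0.025135$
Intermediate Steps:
$X = 1000$ ($X = 50 \cdot 20 = 1000$)
$W{\left(m \right)} = - 18 m$ ($W{\left(m \right)} = - 9 \cdot 2 m = - 18 m$)
$\frac{W{\left(X \right)}}{-1478 - 714663} = \frac{\left(-18\right) 1000}{-1478 - 714663} = - \frac{18000}{-1478 - 714663} = - \frac{18000}{-716141} = \left(-18000\right) \left(- \frac{1}{716141}\right) = \frac{18000}{716141}$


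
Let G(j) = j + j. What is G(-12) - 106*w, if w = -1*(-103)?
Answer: -10942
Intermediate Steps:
G(j) = 2*j
w = 103
G(-12) - 106*w = 2*(-12) - 106*103 = -24 - 10918 = -10942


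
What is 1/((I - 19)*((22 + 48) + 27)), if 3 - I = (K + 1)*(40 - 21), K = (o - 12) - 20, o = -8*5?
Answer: 1/129301 ≈ 7.7339e-6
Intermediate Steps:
o = -40
K = -72 (K = (-40 - 12) - 20 = -52 - 20 = -72)
I = 1352 (I = 3 - (-72 + 1)*(40 - 21) = 3 - (-71)*19 = 3 - 1*(-1349) = 3 + 1349 = 1352)
1/((I - 19)*((22 + 48) + 27)) = 1/((1352 - 19)*((22 + 48) + 27)) = 1/(1333*(70 + 27)) = 1/(1333*97) = 1/129301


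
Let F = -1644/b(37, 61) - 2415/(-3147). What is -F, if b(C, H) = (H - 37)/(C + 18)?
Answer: 7902605/2098 ≈ 3766.7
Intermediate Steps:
b(C, H) = (-37 + H)/(18 + C)
F = -7902605/2098 (F = -1644*(18 + 37)/(-37 + 61) - 2415/(-3147) = -1644/(24/55) - 2415*(-1/3147) = -1644/((1/55)*24) + 805/1049 = -1644/24/55 + 805/1049 = -1644*55/24 + 805/1049 = -7535/2 + 805/1049 = -7902605/2098 ≈ -3766.7)
-F = -1*(-7902605/2098) = 7902605/2098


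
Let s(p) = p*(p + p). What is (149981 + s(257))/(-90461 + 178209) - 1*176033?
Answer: -15446261605/87748 ≈ -1.7603e+5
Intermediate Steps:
s(p) = 2*p**2 (s(p) = p*(2*p) = 2*p**2)
(149981 + s(257))/(-90461 + 178209) - 1*176033 = (149981 + 2*257**2)/(-90461 + 178209) - 1*176033 = (149981 + 2*66049)/87748 - 176033 = (149981 + 132098)*(1/87748) - 176033 = 282079*(1/87748) - 176033 = 282079/87748 - 176033 = -15446261605/87748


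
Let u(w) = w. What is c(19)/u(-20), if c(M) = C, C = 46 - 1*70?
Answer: 6/5 ≈ 1.2000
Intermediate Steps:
C = -24 (C = 46 - 70 = -24)
c(M) = -24
c(19)/u(-20) = -24/(-20) = -24*(-1/20) = 6/5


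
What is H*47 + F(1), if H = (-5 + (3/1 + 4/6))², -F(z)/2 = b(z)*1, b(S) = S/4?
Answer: 1495/18 ≈ 83.056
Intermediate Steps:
b(S) = S/4 (b(S) = S*(¼) = S/4)
F(z) = -z/2 (F(z) = -2*z/4 = -z/2)
H = 16/9 (H = (-5 + (3*1 + 4*(⅙)))² = (-5 + (3 + ⅔))² = (-5 + 11/3)² = (-4/3)² = 16/9 ≈ 1.7778)
H*47 + F(1) = (16/9)*47 - ½*1 = 752/9 - ½ = 1495/18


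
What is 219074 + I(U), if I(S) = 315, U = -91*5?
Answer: 219389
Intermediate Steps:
U = -455
219074 + I(U) = 219074 + 315 = 219389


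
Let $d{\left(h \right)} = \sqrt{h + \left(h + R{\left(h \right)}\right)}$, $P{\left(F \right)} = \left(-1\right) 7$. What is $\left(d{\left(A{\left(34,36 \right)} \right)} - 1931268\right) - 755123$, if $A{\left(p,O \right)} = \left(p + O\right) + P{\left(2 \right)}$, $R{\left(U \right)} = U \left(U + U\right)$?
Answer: $-2686391 + 24 \sqrt{14} \approx -2.6863 \cdot 10^{6}$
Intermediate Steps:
$R{\left(U \right)} = 2 U^{2}$ ($R{\left(U \right)} = U 2 U = 2 U^{2}$)
$P{\left(F \right)} = -7$
$A{\left(p,O \right)} = -7 + O + p$ ($A{\left(p,O \right)} = \left(p + O\right) - 7 = \left(O + p\right) - 7 = -7 + O + p$)
$d{\left(h \right)} = \sqrt{2 h + 2 h^{2}}$ ($d{\left(h \right)} = \sqrt{h + \left(h + 2 h^{2}\right)} = \sqrt{2 h + 2 h^{2}}$)
$\left(d{\left(A{\left(34,36 \right)} \right)} - 1931268\right) - 755123 = \left(\sqrt{2} \sqrt{\left(-7 + 36 + 34\right) \left(1 + \left(-7 + 36 + 34\right)\right)} - 1931268\right) - 755123 = \left(\sqrt{2} \sqrt{63 \left(1 + 63\right)} - 1931268\right) - 755123 = \left(\sqrt{2} \sqrt{63 \cdot 64} - 1931268\right) - 755123 = \left(\sqrt{2} \sqrt{4032} - 1931268\right) - 755123 = \left(\sqrt{2} \cdot 24 \sqrt{7} - 1931268\right) - 755123 = \left(24 \sqrt{14} - 1931268\right) - 755123 = \left(-1931268 + 24 \sqrt{14}\right) - 755123 = -2686391 + 24 \sqrt{14}$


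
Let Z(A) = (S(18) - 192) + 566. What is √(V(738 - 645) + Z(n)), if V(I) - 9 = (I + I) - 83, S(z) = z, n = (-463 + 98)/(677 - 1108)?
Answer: 6*√14 ≈ 22.450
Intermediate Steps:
n = 365/431 (n = -365/(-431) = -365*(-1/431) = 365/431 ≈ 0.84687)
V(I) = -74 + 2*I (V(I) = 9 + ((I + I) - 83) = 9 + (2*I - 83) = 9 + (-83 + 2*I) = -74 + 2*I)
Z(A) = 392 (Z(A) = (18 - 192) + 566 = -174 + 566 = 392)
√(V(738 - 645) + Z(n)) = √((-74 + 2*(738 - 645)) + 392) = √((-74 + 2*93) + 392) = √((-74 + 186) + 392) = √(112 + 392) = √504 = 6*√14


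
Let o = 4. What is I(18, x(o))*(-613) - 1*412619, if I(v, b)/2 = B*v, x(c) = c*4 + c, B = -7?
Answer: -258143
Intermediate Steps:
x(c) = 5*c (x(c) = 4*c + c = 5*c)
I(v, b) = -14*v (I(v, b) = 2*(-7*v) = -14*v)
I(18, x(o))*(-613) - 1*412619 = -14*18*(-613) - 1*412619 = -252*(-613) - 412619 = 154476 - 412619 = -258143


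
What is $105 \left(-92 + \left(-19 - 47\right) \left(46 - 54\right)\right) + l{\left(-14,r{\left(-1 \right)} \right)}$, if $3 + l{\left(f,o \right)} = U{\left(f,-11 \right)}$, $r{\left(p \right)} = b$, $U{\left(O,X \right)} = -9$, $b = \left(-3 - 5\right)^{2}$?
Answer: $45768$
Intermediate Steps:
$b = 64$ ($b = \left(-8\right)^{2} = 64$)
$r{\left(p \right)} = 64$
$l{\left(f,o \right)} = -12$ ($l{\left(f,o \right)} = -3 - 9 = -12$)
$105 \left(-92 + \left(-19 - 47\right) \left(46 - 54\right)\right) + l{\left(-14,r{\left(-1 \right)} \right)} = 105 \left(-92 + \left(-19 - 47\right) \left(46 - 54\right)\right) - 12 = 105 \left(-92 - -528\right) - 12 = 105 \left(-92 + 528\right) - 12 = 105 \cdot 436 - 12 = 45780 - 12 = 45768$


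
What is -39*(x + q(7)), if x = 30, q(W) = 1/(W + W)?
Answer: -16419/14 ≈ -1172.8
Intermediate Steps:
q(W) = 1/(2*W)
-39*(x + q(7)) = -39*(30 + (½)/7) = -39*(30 + (½)*(⅐)) = -39*(30 + 1/14) = -39*421/14 = -16419/14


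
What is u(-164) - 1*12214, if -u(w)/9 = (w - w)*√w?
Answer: -12214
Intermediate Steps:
u(w) = 0 (u(w) = -9*(w - w)*√w = -0*√w = -9*0 = 0)
u(-164) - 1*12214 = 0 - 1*12214 = 0 - 12214 = -12214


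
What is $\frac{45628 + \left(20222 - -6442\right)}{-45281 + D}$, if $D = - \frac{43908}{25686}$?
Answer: $- \frac{309482052}{193855279} \approx -1.5965$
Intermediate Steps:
$D = - \frac{7318}{4281}$ ($D = \left(-43908\right) \frac{1}{25686} = - \frac{7318}{4281} \approx -1.7094$)
$\frac{45628 + \left(20222 - -6442\right)}{-45281 + D} = \frac{45628 + \left(20222 - -6442\right)}{-45281 - \frac{7318}{4281}} = \frac{45628 + \left(20222 + 6442\right)}{- \frac{193855279}{4281}} = \left(45628 + 26664\right) \left(- \frac{4281}{193855279}\right) = 72292 \left(- \frac{4281}{193855279}\right) = - \frac{309482052}{193855279}$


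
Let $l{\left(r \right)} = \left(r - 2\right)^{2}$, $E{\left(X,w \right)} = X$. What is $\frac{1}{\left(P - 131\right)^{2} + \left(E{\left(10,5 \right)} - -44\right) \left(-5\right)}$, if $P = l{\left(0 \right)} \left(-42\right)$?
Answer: $\frac{1}{89131} \approx 1.1219 \cdot 10^{-5}$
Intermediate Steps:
$l{\left(r \right)} = \left(-2 + r\right)^{2}$
$P = -168$ ($P = \left(-2 + 0\right)^{2} \left(-42\right) = \left(-2\right)^{2} \left(-42\right) = 4 \left(-42\right) = -168$)
$\frac{1}{\left(P - 131\right)^{2} + \left(E{\left(10,5 \right)} - -44\right) \left(-5\right)} = \frac{1}{\left(-168 - 131\right)^{2} + \left(10 - -44\right) \left(-5\right)} = \frac{1}{\left(-299\right)^{2} + \left(10 + 44\right) \left(-5\right)} = \frac{1}{89401 + 54 \left(-5\right)} = \frac{1}{89401 - 270} = \frac{1}{89131}$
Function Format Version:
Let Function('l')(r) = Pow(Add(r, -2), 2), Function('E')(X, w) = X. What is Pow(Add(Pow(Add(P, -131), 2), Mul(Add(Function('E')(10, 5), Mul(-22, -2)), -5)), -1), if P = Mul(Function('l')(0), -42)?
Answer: Rational(1, 89131) ≈ 1.1219e-5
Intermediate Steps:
Function('l')(r) = Pow(Add(-2, r), 2)
P = -168 (P = Mul(Pow(Add(-2, 0), 2), -42) = Mul(Pow(-2, 2), -42) = Mul(4, -42) = -168)
Pow(Add(Pow(Add(P, -131), 2), Mul(Add(Function('E')(10, 5), Mul(-22, -2)), -5)), -1) = Pow(Add(Pow(Add(-168, -131), 2), Mul(Add(10, Mul(-22, -2)), -5)), -1) = Pow(Add(Pow(-299, 2), Mul(Add(10, 44), -5)), -1) = Pow(Add(89401, Mul(54, -5)), -1) = Pow(Add(89401, -270), -1) = Pow(89131, -1) = Rational(1, 89131)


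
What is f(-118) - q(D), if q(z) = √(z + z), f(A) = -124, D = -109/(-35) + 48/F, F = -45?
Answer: -124 - √1806/21 ≈ -126.02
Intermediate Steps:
D = 43/21 (D = -109/(-35) + 48/(-45) = -109*(-1/35) + 48*(-1/45) = 109/35 - 16/15 = 43/21 ≈ 2.0476)
q(z) = √2*√z (q(z) = √(2*z) = √2*√z)
f(-118) - q(D) = -124 - √2*√(43/21) = -124 - √2*√903/21 = -124 - √1806/21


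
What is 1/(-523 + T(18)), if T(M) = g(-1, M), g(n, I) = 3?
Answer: -1/520 ≈ -0.0019231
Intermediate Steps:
T(M) = 3
1/(-523 + T(18)) = 1/(-523 + 3) = 1/(-520) = -1/520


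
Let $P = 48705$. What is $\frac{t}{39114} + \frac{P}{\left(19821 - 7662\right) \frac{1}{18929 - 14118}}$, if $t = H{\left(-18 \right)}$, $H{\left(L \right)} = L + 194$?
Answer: $\frac{509176946503}{26421507} \approx 19271.0$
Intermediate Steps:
$H{\left(L \right)} = 194 + L$
$t = 176$ ($t = 194 - 18 = 176$)
$\frac{t}{39114} + \frac{P}{\left(19821 - 7662\right) \frac{1}{18929 - 14118}} = \frac{176}{39114} + \frac{48705}{\left(19821 - 7662\right) \frac{1}{18929 - 14118}} = 176 \cdot \frac{1}{39114} + \frac{48705}{12159 \cdot \frac{1}{4811}} = \frac{88}{19557} + \frac{48705}{12159 \cdot \frac{1}{4811}} = \frac{88}{19557} + \frac{48705}{\frac{12159}{4811}} = \frac{88}{19557} + 48705 \cdot \frac{4811}{12159} = \frac{88}{19557} + \frac{78106585}{4053} = \frac{509176946503}{26421507}$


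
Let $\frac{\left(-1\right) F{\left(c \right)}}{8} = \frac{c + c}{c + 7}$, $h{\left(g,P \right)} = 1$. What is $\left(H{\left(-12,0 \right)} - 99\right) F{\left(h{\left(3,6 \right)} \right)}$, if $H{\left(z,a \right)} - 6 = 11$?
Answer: $164$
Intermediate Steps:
$H{\left(z,a \right)} = 17$ ($H{\left(z,a \right)} = 6 + 11 = 17$)
$F{\left(c \right)} = - \frac{16 c}{7 + c}$ ($F{\left(c \right)} = - 8 \frac{c + c}{c + 7} = - 8 \frac{2 c}{7 + c} = - \frac{16 c}{7 + c}$)
$\left(H{\left(-12,0 \right)} - 99\right) F{\left(h{\left(3,6 \right)} \right)} = \left(17 - 99\right) \left(\left(-16\right) 1 \frac{1}{7 + 1}\right) = - 82 \left(\left(-16\right) 1 \cdot \frac{1}{8}\right) = \left(-82\right) \left(-2\right) = 164$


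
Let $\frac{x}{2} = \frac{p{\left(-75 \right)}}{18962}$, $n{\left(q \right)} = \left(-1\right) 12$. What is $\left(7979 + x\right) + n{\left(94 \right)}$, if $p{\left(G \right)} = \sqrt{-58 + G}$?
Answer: $7967 + \frac{i \sqrt{133}}{9481} \approx 7967.0 + 0.0012164 i$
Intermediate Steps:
$n{\left(q \right)} = -12$
$x = \frac{i \sqrt{133}}{9481}$ ($x = 2 \frac{\sqrt{-58 - 75}}{18962} = 2 \sqrt{-133} \cdot \frac{1}{18962} = 2 i \sqrt{133} \cdot \frac{1}{18962} = 2 \frac{i \sqrt{133}}{18962} = \frac{i \sqrt{133}}{9481} \approx 0.0012164 i$)
$\left(7979 + x\right) + n{\left(94 \right)} = \left(7979 + \frac{i \sqrt{133}}{9481}\right) - 12 = 7967 + \frac{i \sqrt{133}}{9481}$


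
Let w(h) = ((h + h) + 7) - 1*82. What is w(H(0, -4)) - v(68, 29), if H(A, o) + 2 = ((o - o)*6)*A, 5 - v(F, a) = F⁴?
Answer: 21381292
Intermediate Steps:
v(F, a) = 5 - F⁴
H(A, o) = -2 (H(A, o) = -2 + ((o - o)*6)*A = -2 + (0*6)*A = -2 + 0*A = -2 + 0 = -2)
w(h) = -75 + 2*h (w(h) = (2*h + 7) - 82 = (7 + 2*h) - 82 = -75 + 2*h)
w(H(0, -4)) - v(68, 29) = (-75 + 2*(-2)) - (5 - 1*68⁴) = (-75 - 4) - (5 - 1*21381376) = -79 - (5 - 21381376) = -79 - 1*(-21381371) = -79 + 21381371 = 21381292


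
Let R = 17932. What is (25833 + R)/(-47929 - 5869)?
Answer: -43765/53798 ≈ -0.81351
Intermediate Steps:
(25833 + R)/(-47929 - 5869) = (25833 + 17932)/(-47929 - 5869) = 43765/(-53798) = 43765*(-1/53798) = -43765/53798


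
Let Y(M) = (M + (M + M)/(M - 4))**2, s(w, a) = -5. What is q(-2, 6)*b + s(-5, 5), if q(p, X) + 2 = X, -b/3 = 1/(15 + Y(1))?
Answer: -197/34 ≈ -5.7941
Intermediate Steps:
Y(M) = (M + 2*M/(-4 + M))**2 (Y(M) = (M + (2*M)/(-4 + M))**2 = (M + 2*M/(-4 + M))**2)
b = -27/136 (b = -3/(15 + 1**2*(-2 + 1)**2/(-4 + 1)**2) = -3/(15 + 1*(-1)**2/(-3)**2) = -3/(15 + 1*(1/9)*1) = -3/(15 + 1/9) = -3/136/9 = -3*9/136 = -27/136 ≈ -0.19853)
q(p, X) = -2 + X
q(-2, 6)*b + s(-5, 5) = (-2 + 6)*(-27/136) - 5 = 4*(-27/136) - 5 = -27/34 - 5 = -197/34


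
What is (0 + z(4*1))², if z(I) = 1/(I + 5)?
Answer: 1/81 ≈ 0.012346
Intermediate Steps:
z(I) = 1/(5 + I)
(0 + z(4*1))² = (0 + 1/(5 + 4*1))² = (0 + 1/(5 + 4))² = (0 + 1/9)² = (0 + ⅑)² = (⅑)² = 1/81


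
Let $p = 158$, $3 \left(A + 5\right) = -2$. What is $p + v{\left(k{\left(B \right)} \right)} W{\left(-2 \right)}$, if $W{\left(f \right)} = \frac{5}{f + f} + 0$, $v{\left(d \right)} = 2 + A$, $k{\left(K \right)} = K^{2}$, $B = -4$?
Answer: $\frac{1951}{12} \approx 162.58$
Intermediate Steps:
$A = - \frac{17}{3}$ ($A = -5 + \frac{1}{3} \left(-2\right) = -5 - \frac{2}{3} = - \frac{17}{3} \approx -5.6667$)
$v{\left(d \right)} = - \frac{11}{3}$ ($v{\left(d \right)} = 2 - \frac{17}{3} = - \frac{11}{3}$)
$W{\left(f \right)} = \frac{5}{2 f}$ ($W{\left(f \right)} = \frac{5}{2 f} + 0 = \frac{5}{2 f}$)
$p + v{\left(k{\left(B \right)} \right)} W{\left(-2 \right)} = 158 - \frac{11 \frac{5}{2 \left(-2\right)}}{3} = 158 - \frac{11 \cdot \frac{5}{2} \left(- \frac{1}{2}\right)}{3} = 158 - - \frac{55}{12} = 158 + \frac{55}{12} = \frac{1951}{12}$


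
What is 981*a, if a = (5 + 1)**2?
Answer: 35316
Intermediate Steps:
a = 36 (a = 6**2 = 36)
981*a = 981*36 = 35316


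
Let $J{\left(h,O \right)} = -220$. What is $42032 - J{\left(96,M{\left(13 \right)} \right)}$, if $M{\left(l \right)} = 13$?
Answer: $42252$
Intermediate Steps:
$42032 - J{\left(96,M{\left(13 \right)} \right)} = 42032 - -220 = 42032 + 220 = 42252$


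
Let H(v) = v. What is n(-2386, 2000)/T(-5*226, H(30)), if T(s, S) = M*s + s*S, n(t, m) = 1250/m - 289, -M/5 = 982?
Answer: -2307/44115200 ≈ -5.2295e-5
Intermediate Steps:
M = -4910 (M = -5*982 = -4910)
n(t, m) = -289 + 1250/m
T(s, S) = -4910*s + S*s (T(s, S) = -4910*s + s*S = -4910*s + S*s)
n(-2386, 2000)/T(-5*226, H(30)) = (-289 + 1250/2000)/(((-5*226)*(-4910 + 30))) = (-289 + 1250*(1/2000))/((-1130*(-4880))) = (-289 + 5/8)/5514400 = -2307/8*1/5514400 = -2307/44115200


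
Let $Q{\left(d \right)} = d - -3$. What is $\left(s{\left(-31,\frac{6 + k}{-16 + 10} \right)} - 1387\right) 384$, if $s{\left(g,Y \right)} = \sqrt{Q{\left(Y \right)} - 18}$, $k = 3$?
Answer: $-532608 + 192 i \sqrt{66} \approx -5.3261 \cdot 10^{5} + 1559.8 i$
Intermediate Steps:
$Q{\left(d \right)} = 3 + d$ ($Q{\left(d \right)} = d + 3 = 3 + d$)
$s{\left(g,Y \right)} = \sqrt{-15 + Y}$ ($s{\left(g,Y \right)} = \sqrt{\left(3 + Y\right) - 18} = \sqrt{-15 + Y}$)
$\left(s{\left(-31,\frac{6 + k}{-16 + 10} \right)} - 1387\right) 384 = \left(\sqrt{-15 + \frac{6 + 3}{-16 + 10}} - 1387\right) 384 = \left(\sqrt{-15 + \frac{9}{-6}} - 1387\right) 384 = \left(\sqrt{-15 + 9 \left(- \frac{1}{6}\right)} - 1387\right) 384 = \left(\sqrt{-15 - \frac{3}{2}} - 1387\right) 384 = \left(\sqrt{- \frac{33}{2}} - 1387\right) 384 = \left(\frac{i \sqrt{66}}{2} - 1387\right) 384 = \left(-1387 + \frac{i \sqrt{66}}{2}\right) 384 = -532608 + 192 i \sqrt{66}$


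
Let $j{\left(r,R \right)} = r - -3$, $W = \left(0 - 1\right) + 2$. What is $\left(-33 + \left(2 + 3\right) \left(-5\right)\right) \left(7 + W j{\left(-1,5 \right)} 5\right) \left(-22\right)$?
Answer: $21692$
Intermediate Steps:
$W = 1$ ($W = -1 + 2 = 1$)
$j{\left(r,R \right)} = 3 + r$ ($j{\left(r,R \right)} = r + 3 = 3 + r$)
$\left(-33 + \left(2 + 3\right) \left(-5\right)\right) \left(7 + W j{\left(-1,5 \right)} 5\right) \left(-22\right) = \left(-33 + \left(2 + 3\right) \left(-5\right)\right) \left(7 + 1 \left(3 - 1\right) 5\right) \left(-22\right) = \left(-33 + 5 \left(-5\right)\right) \left(7 + 1 \cdot 2 \cdot 5\right) \left(-22\right) = \left(-33 - 25\right) \left(7 + 2 \cdot 5\right) \left(-22\right) = - 58 \left(7 + 10\right) \left(-22\right) = \left(-58\right) 17 \left(-22\right) = \left(-986\right) \left(-22\right) = 21692$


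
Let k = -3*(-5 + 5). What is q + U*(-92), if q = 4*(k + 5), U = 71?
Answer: -6512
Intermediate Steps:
k = 0 (k = -3*0 = 0)
q = 20 (q = 4*(0 + 5) = 4*5 = 20)
q + U*(-92) = 20 + 71*(-92) = 20 - 6532 = -6512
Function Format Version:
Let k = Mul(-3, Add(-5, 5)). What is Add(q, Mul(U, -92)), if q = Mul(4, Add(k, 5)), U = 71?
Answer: -6512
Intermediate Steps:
k = 0 (k = Mul(-3, 0) = 0)
q = 20 (q = Mul(4, Add(0, 5)) = Mul(4, 5) = 20)
Add(q, Mul(U, -92)) = Add(20, Mul(71, -92)) = Add(20, -6532) = -6512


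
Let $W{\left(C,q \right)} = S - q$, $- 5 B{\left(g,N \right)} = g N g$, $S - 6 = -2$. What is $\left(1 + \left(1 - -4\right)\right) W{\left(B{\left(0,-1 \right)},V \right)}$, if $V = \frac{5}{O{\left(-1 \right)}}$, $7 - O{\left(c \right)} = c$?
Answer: $\frac{81}{4} \approx 20.25$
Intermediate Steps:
$S = 4$ ($S = 6 - 2 = 4$)
$B{\left(g,N \right)} = - \frac{N g^{2}}{5}$ ($B{\left(g,N \right)} = - \frac{g N g}{5} = - \frac{N g g}{5} = - \frac{N g^{2}}{5}$)
$O{\left(c \right)} = 7 - c$
$V = \frac{5}{8}$ ($V = \frac{5}{7 - -1} = \frac{5}{7 + 1} = \frac{5}{8} \approx 0.625$)
$W{\left(C,q \right)} = 4 - q$
$\left(1 + \left(1 - -4\right)\right) W{\left(B{\left(0,-1 \right)},V \right)} = \left(1 + \left(1 - -4\right)\right) \left(4 - \frac{5}{8}\right) = \left(1 + \left(1 + 4\right)\right) \left(4 - \frac{5}{8}\right) = \left(1 + 5\right) \frac{27}{8} = 6 \cdot \frac{27}{8} = \frac{81}{4}$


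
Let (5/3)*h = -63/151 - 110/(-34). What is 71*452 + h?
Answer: 411922522/12835 ≈ 32094.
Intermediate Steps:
h = 21702/12835 (h = 3*(-63/151 - 110/(-34))/5 = 3*(-63*1/151 - 110*(-1/34))/5 = 3*(-63/151 + 55/17)/5 = (⅗)*(7234/2567) = 21702/12835 ≈ 1.6908)
71*452 + h = 71*452 + 21702/12835 = 32092 + 21702/12835 = 411922522/12835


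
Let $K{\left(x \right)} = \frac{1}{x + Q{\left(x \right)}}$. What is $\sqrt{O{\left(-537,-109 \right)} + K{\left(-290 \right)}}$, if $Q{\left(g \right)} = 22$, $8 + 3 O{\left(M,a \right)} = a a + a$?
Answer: $\frac{\sqrt{633702549}}{402} \approx 62.621$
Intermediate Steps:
$O{\left(M,a \right)} = - \frac{8}{3} + \frac{a}{3} + \frac{a^{2}}{3}$ ($O{\left(M,a \right)} = - \frac{8}{3} + \frac{a a + a}{3} = - \frac{8}{3} + \frac{a^{2} + a}{3} = - \frac{8}{3} + \frac{a + a^{2}}{3} = - \frac{8}{3} + \left(\frac{a}{3} + \frac{a^{2}}{3}\right) = - \frac{8}{3} + \frac{a}{3} + \frac{a^{2}}{3}$)
$K{\left(x \right)} = \frac{1}{22 + x}$ ($K{\left(x \right)} = \frac{1}{x + 22} = \frac{1}{22 + x}$)
$\sqrt{O{\left(-537,-109 \right)} + K{\left(-290 \right)}} = \sqrt{\left(- \frac{8}{3} + \frac{1}{3} \left(-109\right) + \frac{\left(-109\right)^{2}}{3}\right) + \frac{1}{22 - 290}} = \sqrt{\left(- \frac{8}{3} - \frac{109}{3} + \frac{1}{3} \cdot 11881\right) + \frac{1}{-268}} = \sqrt{\left(- \frac{8}{3} - \frac{109}{3} + \frac{11881}{3}\right) - \frac{1}{268}} = \sqrt{\frac{11764}{3} - \frac{1}{268}} = \sqrt{\frac{3152749}{804}} = \frac{\sqrt{633702549}}{402}$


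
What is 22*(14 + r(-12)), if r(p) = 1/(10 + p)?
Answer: 297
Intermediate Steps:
22*(14 + r(-12)) = 22*(14 + 1/(10 - 12)) = 22*(14 + 1/(-2)) = 22*(14 - 1/2) = 22*(27/2) = 297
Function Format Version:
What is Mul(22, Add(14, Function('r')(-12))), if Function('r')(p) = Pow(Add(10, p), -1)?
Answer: 297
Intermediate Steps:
Mul(22, Add(14, Function('r')(-12))) = Mul(22, Add(14, Pow(Add(10, -12), -1))) = Mul(22, Add(14, Pow(-2, -1))) = Mul(22, Add(14, Rational(-1, 2))) = Mul(22, Rational(27, 2)) = 297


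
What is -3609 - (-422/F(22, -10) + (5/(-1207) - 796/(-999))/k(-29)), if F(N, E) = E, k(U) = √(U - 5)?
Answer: -18256/5 + 955777*I*√34/40996962 ≈ -3651.2 + 0.13594*I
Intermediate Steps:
k(U) = √(-5 + U)
-3609 - (-422/F(22, -10) + (5/(-1207) - 796/(-999))/k(-29)) = -3609 - (-422/(-10) + (5/(-1207) - 796/(-999))/(√(-5 - 29))) = -3609 - (-422*(-⅒) + (5*(-1/1207) - 796*(-1/999))/(√(-34))) = -3609 - (211/5 + (-5/1207 + 796/999)/((I*√34))) = -3609 - (211/5 + 955777*(-I*√34/34)/1205793) = -3609 - (211/5 - 955777*I*√34/40996962) = -3609 + (-211/5 + 955777*I*√34/40996962) = -18256/5 + 955777*I*√34/40996962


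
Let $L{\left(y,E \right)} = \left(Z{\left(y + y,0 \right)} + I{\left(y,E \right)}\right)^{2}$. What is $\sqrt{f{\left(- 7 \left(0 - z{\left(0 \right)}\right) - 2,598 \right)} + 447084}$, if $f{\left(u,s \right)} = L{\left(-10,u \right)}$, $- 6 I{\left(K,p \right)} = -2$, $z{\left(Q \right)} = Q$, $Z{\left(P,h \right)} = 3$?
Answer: $\frac{4 \sqrt{251491}}{3} \approx 668.65$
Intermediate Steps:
$I{\left(K,p \right)} = \frac{1}{3}$ ($I{\left(K,p \right)} = \left(- \frac{1}{6}\right) \left(-2\right) = \frac{1}{3}$)
$L{\left(y,E \right)} = \frac{100}{9}$ ($L{\left(y,E \right)} = \left(3 + \frac{1}{3}\right)^{2} = \left(\frac{10}{3}\right)^{2} = \frac{100}{9}$)
$f{\left(u,s \right)} = \frac{100}{9}$
$\sqrt{f{\left(- 7 \left(0 - z{\left(0 \right)}\right) - 2,598 \right)} + 447084} = \sqrt{\frac{100}{9} + 447084} = \sqrt{\frac{4023856}{9}} = \frac{4 \sqrt{251491}}{3}$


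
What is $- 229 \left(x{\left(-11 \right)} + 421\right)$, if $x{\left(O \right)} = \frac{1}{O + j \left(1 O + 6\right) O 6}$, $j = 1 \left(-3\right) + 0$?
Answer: $- \frac{96505180}{1001} \approx -96409.0$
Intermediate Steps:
$j = -3$ ($j = -3 + 0 = -3$)
$x{\left(O \right)} = \frac{1}{O + 6 O \left(-18 - 3 O\right)}$ ($x{\left(O \right)} = \frac{1}{O + - 3 \left(1 O + 6\right) O 6} = \frac{1}{O + - 3 \left(O + 6\right) 6 O} = \frac{1}{O + - 3 \left(6 + O\right) 6 O} = \frac{1}{O + \left(-18 - 3 O\right) 6 O} = \frac{1}{O + 6 O \left(-18 - 3 O\right)}$)
$- 229 \left(x{\left(-11 \right)} + 421\right) = - 229 \left(\frac{1}{\left(-11\right) \left(-107 - -198\right)} + 421\right) = - 229 \left(- \frac{1}{11 \left(-107 + 198\right)} + 421\right) = - 229 \left(- \frac{1}{11 \cdot 91} + 421\right) = - 229 \left(\left(- \frac{1}{11}\right) \frac{1}{91} + 421\right) = - 229 \left(- \frac{1}{1001} + 421\right) = \left(-229\right) \frac{421420}{1001} = - \frac{96505180}{1001}$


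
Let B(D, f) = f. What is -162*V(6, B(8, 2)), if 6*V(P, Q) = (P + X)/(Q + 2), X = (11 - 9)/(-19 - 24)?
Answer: -1728/43 ≈ -40.186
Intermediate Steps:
X = -2/43 (X = 2/(-43) = 2*(-1/43) = -2/43 ≈ -0.046512)
V(P, Q) = (-2/43 + P)/(6*(2 + Q)) (V(P, Q) = ((P - 2/43)/(Q + 2))/6 = ((-2/43 + P)/(2 + Q))/6 = (-2/43 + P)/(6*(2 + Q)))
-162*V(6, B(8, 2)) = -27*(-2 + 43*6)/(43*(2 + 2)) = -27*(-2 + 258)/(43*4) = -27*256/(43*4) = -162*32/129 = -1728/43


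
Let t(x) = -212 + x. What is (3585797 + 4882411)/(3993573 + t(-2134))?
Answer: 2822736/1330409 ≈ 2.1217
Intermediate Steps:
(3585797 + 4882411)/(3993573 + t(-2134)) = (3585797 + 4882411)/(3993573 + (-212 - 2134)) = 8468208/(3993573 - 2346) = 8468208/3991227 = 8468208*(1/3991227) = 2822736/1330409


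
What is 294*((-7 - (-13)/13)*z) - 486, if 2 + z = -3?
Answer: 8334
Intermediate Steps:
z = -5 (z = -2 - 3 = -5)
294*((-7 - (-13)/13)*z) - 486 = 294*((-7 - (-13)/13)*(-5)) - 486 = 294*((-7 - 1*(-1))*(-5)) - 486 = 294*((-7 + 1)*(-5)) - 486 = 294*(-6*(-5)) - 486 = 294*30 - 486 = 8820 - 486 = 8334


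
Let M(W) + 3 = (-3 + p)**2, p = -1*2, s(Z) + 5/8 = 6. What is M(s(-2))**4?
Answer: 234256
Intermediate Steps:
s(Z) = 43/8 (s(Z) = -5/8 + 6 = 43/8)
p = -2
M(W) = 22 (M(W) = -3 + (-3 - 2)**2 = -3 + (-5)**2 = -3 + 25 = 22)
M(s(-2))**4 = 22**4 = 234256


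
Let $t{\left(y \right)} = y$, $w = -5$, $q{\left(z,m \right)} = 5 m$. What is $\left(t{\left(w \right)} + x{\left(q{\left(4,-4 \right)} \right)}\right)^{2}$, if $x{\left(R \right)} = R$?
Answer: $625$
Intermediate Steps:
$\left(t{\left(w \right)} + x{\left(q{\left(4,-4 \right)} \right)}\right)^{2} = \left(-5 + 5 \left(-4\right)\right)^{2} = \left(-5 - 20\right)^{2} = \left(-25\right)^{2} = 625$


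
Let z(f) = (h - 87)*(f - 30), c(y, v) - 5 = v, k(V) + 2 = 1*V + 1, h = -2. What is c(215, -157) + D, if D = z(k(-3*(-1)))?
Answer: 2340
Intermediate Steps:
k(V) = -1 + V (k(V) = -2 + (1*V + 1) = -2 + (V + 1) = -2 + (1 + V) = -1 + V)
c(y, v) = 5 + v
z(f) = 2670 - 89*f (z(f) = (-2 - 87)*(f - 30) = -89*(-30 + f) = 2670 - 89*f)
D = 2492 (D = 2670 - 89*(-1 - 3*(-1)) = 2670 - 89*(-1 + 3) = 2670 - 89*2 = 2670 - 178 = 2492)
c(215, -157) + D = (5 - 157) + 2492 = -152 + 2492 = 2340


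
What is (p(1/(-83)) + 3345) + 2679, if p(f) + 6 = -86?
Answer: 5932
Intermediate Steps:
p(f) = -92 (p(f) = -6 - 86 = -92)
(p(1/(-83)) + 3345) + 2679 = (-92 + 3345) + 2679 = 3253 + 2679 = 5932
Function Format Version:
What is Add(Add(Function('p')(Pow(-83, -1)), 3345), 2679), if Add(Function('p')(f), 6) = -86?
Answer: 5932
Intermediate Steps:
Function('p')(f) = -92 (Function('p')(f) = Add(-6, -86) = -92)
Add(Add(Function('p')(Pow(-83, -1)), 3345), 2679) = Add(Add(-92, 3345), 2679) = Add(3253, 2679) = 5932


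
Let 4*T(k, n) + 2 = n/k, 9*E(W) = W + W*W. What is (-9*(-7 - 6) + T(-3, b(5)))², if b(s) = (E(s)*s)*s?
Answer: 972196/81 ≈ 12002.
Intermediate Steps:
E(W) = W/9 + W²/9 (E(W) = (W + W*W)/9 = (W + W²)/9 = W/9 + W²/9)
b(s) = s³*(1 + s)/9 (b(s) = ((s*(1 + s)/9)*s)*s = (s²*(1 + s)/9)*s = s³*(1 + s)/9)
T(k, n) = -½ + n/(4*k) (T(k, n) = -½ + (n/k)/4 = -½ + n/(4*k))
(-9*(-7 - 6) + T(-3, b(5)))² = (-9*(-7 - 6) + (¼)*((⅑)*5³*(1 + 5) - 2*(-3))/(-3))² = (-9*(-13) + (¼)*(-⅓)*((⅑)*125*6 + 6))² = (117 + (¼)*(-⅓)*(250/3 + 6))² = (117 + (¼)*(-⅓)*(268/3))² = (117 - 67/9)² = (986/9)² = 972196/81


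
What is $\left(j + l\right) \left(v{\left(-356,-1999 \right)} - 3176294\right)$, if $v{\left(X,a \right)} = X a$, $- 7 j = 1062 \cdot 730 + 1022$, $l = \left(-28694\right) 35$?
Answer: $\frac{19239826870800}{7} \approx 2.7485 \cdot 10^{12}$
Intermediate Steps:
$l = -1004290$
$j = - \frac{776282}{7}$ ($j = - \frac{1062 \cdot 730 + 1022}{7} = - \frac{775260 + 1022}{7} = \left(- \frac{1}{7}\right) 776282 = - \frac{776282}{7} \approx -1.109 \cdot 10^{5}$)
$\left(j + l\right) \left(v{\left(-356,-1999 \right)} - 3176294\right) = \left(- \frac{776282}{7} - 1004290\right) \left(\left(-356\right) \left(-1999\right) - 3176294\right) = - \frac{7806312 \left(711644 - 3176294\right)}{7} = \left(- \frac{7806312}{7}\right) \left(-2464650\right) = \frac{19239826870800}{7}$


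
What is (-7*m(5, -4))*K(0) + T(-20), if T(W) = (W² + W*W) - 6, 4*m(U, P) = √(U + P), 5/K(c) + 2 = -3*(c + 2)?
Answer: 25443/32 ≈ 795.09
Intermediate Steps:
K(c) = 5/(-8 - 3*c) (K(c) = 5/(-2 - 3*(c + 2)) = 5/(-2 - 3*(2 + c)) = 5/(-2 + (-6 - 3*c)) = 5/(-8 - 3*c))
m(U, P) = √(P + U)/4 (m(U, P) = √(U + P)/4 = √(P + U)/4)
T(W) = -6 + 2*W² (T(W) = (W² + W²) - 6 = 2*W² - 6 = -6 + 2*W²)
(-7*m(5, -4))*K(0) + T(-20) = (-7*√(-4 + 5)/4)*(-5/(8 + 3*0)) + (-6 + 2*(-20)²) = (-7*√1/4)*(-5/(8 + 0)) + (-6 + 2*400) = (-7/4)*(-5/8) + (-6 + 800) = (-7*¼)*(-5*⅛) + 794 = -7/4*(-5/8) + 794 = 35/32 + 794 = 25443/32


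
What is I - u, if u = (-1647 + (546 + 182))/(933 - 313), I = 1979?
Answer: 1227899/620 ≈ 1980.5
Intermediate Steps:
u = -919/620 (u = (-1647 + 728)/620 = -919*1/620 = -919/620 ≈ -1.4823)
I - u = 1979 - 1*(-919/620) = 1979 + 919/620 = 1227899/620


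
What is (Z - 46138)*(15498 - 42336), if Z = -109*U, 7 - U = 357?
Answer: 214381944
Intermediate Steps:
U = -350 (U = 7 - 1*357 = 7 - 357 = -350)
Z = 38150 (Z = -109*(-350) = 38150)
(Z - 46138)*(15498 - 42336) = (38150 - 46138)*(15498 - 42336) = -7988*(-26838) = 214381944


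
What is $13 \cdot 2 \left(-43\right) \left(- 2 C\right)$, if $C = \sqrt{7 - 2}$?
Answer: $2236 \sqrt{5} \approx 4999.9$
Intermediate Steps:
$C = \sqrt{5} \approx 2.2361$
$13 \cdot 2 \left(-43\right) \left(- 2 C\right) = 13 \cdot 2 \left(-43\right) \left(- 2 \sqrt{5}\right) = 26 \left(-43\right) \left(- 2 \sqrt{5}\right) = - 1118 \left(- 2 \sqrt{5}\right) = 2236 \sqrt{5}$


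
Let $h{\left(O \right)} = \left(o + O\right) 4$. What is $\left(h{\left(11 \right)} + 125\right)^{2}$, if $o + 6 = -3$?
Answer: $17689$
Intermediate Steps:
$o = -9$ ($o = -6 - 3 = -9$)
$h{\left(O \right)} = -36 + 4 O$ ($h{\left(O \right)} = \left(-9 + O\right) 4 = -36 + 4 O$)
$\left(h{\left(11 \right)} + 125\right)^{2} = \left(\left(-36 + 4 \cdot 11\right) + 125\right)^{2} = \left(\left(-36 + 44\right) + 125\right)^{2} = \left(8 + 125\right)^{2} = 133^{2} = 17689$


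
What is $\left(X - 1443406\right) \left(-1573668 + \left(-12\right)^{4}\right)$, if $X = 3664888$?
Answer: $-3449810485224$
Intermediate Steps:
$\left(X - 1443406\right) \left(-1573668 + \left(-12\right)^{4}\right) = \left(3664888 - 1443406\right) \left(-1573668 + \left(-12\right)^{4}\right) = 2221482 \left(-1573668 + 20736\right) = 2221482 \left(-1552932\right) = -3449810485224$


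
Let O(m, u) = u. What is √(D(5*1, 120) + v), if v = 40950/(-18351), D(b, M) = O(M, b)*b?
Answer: 5*√3786423/2039 ≈ 4.7716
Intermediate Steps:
D(b, M) = b² (D(b, M) = b*b = b²)
v = -4550/2039 (v = 40950*(-1/18351) = -4550/2039 ≈ -2.2315)
√(D(5*1, 120) + v) = √((5*1)² - 4550/2039) = √(5² - 4550/2039) = √(25 - 4550/2039) = √(46425/2039) = 5*√3786423/2039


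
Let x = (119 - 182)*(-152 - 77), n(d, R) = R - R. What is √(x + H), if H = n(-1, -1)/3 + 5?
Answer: 4*√902 ≈ 120.13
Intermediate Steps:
n(d, R) = 0
H = 5 (H = 0/3 + 5 = (⅓)*0 + 5 = 0 + 5 = 5)
x = 14427 (x = -63*(-229) = 14427)
√(x + H) = √(14427 + 5) = √14432 = 4*√902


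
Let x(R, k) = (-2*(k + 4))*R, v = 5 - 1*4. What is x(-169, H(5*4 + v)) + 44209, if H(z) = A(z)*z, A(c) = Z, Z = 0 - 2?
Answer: 31365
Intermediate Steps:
Z = -2
v = 1 (v = 5 - 4 = 1)
A(c) = -2
H(z) = -2*z
x(R, k) = R*(-8 - 2*k) (x(R, k) = (-2*(4 + k))*R = (-8 - 2*k)*R = R*(-8 - 2*k))
x(-169, H(5*4 + v)) + 44209 = -2*(-169)*(4 - 2*(5*4 + 1)) + 44209 = -2*(-169)*(4 - 2*(20 + 1)) + 44209 = -2*(-169)*(4 - 2*21) + 44209 = -2*(-169)*(4 - 42) + 44209 = -2*(-169)*(-38) + 44209 = -12844 + 44209 = 31365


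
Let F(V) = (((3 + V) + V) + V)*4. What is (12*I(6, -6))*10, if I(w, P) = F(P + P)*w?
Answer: -95040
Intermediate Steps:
F(V) = 12 + 12*V (F(V) = ((3 + 2*V) + V)*4 = (3 + 3*V)*4 = 12 + 12*V)
I(w, P) = w*(12 + 24*P) (I(w, P) = (12 + 12*(P + P))*w = (12 + 12*(2*P))*w = (12 + 24*P)*w = w*(12 + 24*P))
(12*I(6, -6))*10 = (12*(12*6*(1 + 2*(-6))))*10 = (12*(12*6*(1 - 12)))*10 = (12*(12*6*(-11)))*10 = (12*(-792))*10 = -9504*10 = -95040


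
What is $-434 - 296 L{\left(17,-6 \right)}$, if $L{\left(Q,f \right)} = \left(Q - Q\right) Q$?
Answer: $-434$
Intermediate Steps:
$L{\left(Q,f \right)} = 0$ ($L{\left(Q,f \right)} = 0 Q = 0$)
$-434 - 296 L{\left(17,-6 \right)} = -434 - 0 = -434 + 0 = -434$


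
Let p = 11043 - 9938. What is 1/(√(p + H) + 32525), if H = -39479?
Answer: 32525/1057913999 - I*√38374/1057913999 ≈ 3.0744e-5 - 1.8517e-7*I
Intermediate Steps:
p = 1105
1/(√(p + H) + 32525) = 1/(√(1105 - 39479) + 32525) = 1/(√(-38374) + 32525) = 1/(I*√38374 + 32525) = 1/(32525 + I*√38374)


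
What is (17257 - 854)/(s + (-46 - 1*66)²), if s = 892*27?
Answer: 16403/36628 ≈ 0.44783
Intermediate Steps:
s = 24084
(17257 - 854)/(s + (-46 - 1*66)²) = (17257 - 854)/(24084 + (-46 - 1*66)²) = 16403/(24084 + (-46 - 66)²) = 16403/(24084 + (-112)²) = 16403/(24084 + 12544) = 16403/36628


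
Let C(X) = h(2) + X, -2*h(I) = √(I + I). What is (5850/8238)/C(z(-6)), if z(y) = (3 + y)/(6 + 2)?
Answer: -7800/15103 ≈ -0.51645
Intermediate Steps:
z(y) = 3/8 + y/8 (z(y) = (3 + y)/8 = (3 + y)*(⅛) = 3/8 + y/8)
h(I) = -√2*√I/2 (h(I) = -√(I + I)/2 = -√2*√I/2)
C(X) = -1 + X (C(X) = -√2*√2/2 + X = -1 + X)
(5850/8238)/C(z(-6)) = (5850/8238)/(-1 + (3/8 + (⅛)*(-6))) = (5850*(1/8238))/(-1 + (3/8 - ¾)) = 975/(1373*(-1 - 3/8)) = 975/(1373*(-11/8)) = (975/1373)*(-8/11) = -7800/15103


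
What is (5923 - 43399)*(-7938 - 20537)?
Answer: 1067129100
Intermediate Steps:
(5923 - 43399)*(-7938 - 20537) = -37476*(-28475) = 1067129100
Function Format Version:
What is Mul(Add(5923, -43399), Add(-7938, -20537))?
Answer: 1067129100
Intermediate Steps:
Mul(Add(5923, -43399), Add(-7938, -20537)) = Mul(-37476, -28475) = 1067129100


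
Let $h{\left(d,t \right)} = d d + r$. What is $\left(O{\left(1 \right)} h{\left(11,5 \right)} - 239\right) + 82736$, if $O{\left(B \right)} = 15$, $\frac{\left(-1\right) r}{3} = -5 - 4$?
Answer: $84717$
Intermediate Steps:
$r = 27$ ($r = - 3 \left(-5 - 4\right) = \left(-3\right) \left(-9\right) = 27$)
$h{\left(d,t \right)} = 27 + d^{2}$ ($h{\left(d,t \right)} = d d + 27 = d^{2} + 27 = 27 + d^{2}$)
$\left(O{\left(1 \right)} h{\left(11,5 \right)} - 239\right) + 82736 = \left(15 \left(27 + 11^{2}\right) - 239\right) + 82736 = \left(15 \left(27 + 121\right) - 239\right) + 82736 = \left(15 \cdot 148 - 239\right) + 82736 = \left(2220 - 239\right) + 82736 = 1981 + 82736 = 84717$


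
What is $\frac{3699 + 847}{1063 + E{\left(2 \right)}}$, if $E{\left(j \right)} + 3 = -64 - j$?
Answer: $\frac{2273}{497} \approx 4.5734$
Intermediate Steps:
$E{\left(j \right)} = -67 - j$ ($E{\left(j \right)} = -3 - \left(64 + j\right) = -67 - j$)
$\frac{3699 + 847}{1063 + E{\left(2 \right)}} = \frac{3699 + 847}{1063 - 69} = \frac{4546}{1063 - 69} = \frac{4546}{994} = 4546 \cdot \frac{1}{994} = \frac{2273}{497}$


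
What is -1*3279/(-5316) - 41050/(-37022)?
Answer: 56602823/32801492 ≈ 1.7256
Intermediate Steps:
-1*3279/(-5316) - 41050/(-37022) = -3279*(-1/5316) - 41050*(-1/37022) = 1093/1772 + 20525/18511 = 56602823/32801492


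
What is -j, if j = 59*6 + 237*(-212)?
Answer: 49890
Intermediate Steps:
j = -49890 (j = 354 - 50244 = -49890)
-j = -1*(-49890) = 49890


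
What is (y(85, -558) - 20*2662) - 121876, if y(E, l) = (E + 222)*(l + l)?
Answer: -517728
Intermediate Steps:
y(E, l) = 2*l*(222 + E) (y(E, l) = (222 + E)*(2*l) = 2*l*(222 + E))
(y(85, -558) - 20*2662) - 121876 = (2*(-558)*(222 + 85) - 20*2662) - 121876 = (2*(-558)*307 - 53240) - 121876 = (-342612 - 53240) - 121876 = -395852 - 121876 = -517728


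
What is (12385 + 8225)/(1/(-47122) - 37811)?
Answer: -323728140/593909981 ≈ -0.54508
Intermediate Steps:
(12385 + 8225)/(1/(-47122) - 37811) = 20610/(-1/47122 - 37811) = 20610/(-1781729943/47122) = 20610*(-47122/1781729943) = -323728140/593909981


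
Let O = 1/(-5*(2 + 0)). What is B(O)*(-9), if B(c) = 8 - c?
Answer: -729/10 ≈ -72.900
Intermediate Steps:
O = -⅒ (O = 1/(-5*2) = 1/(-10) = -⅒ ≈ -0.10000)
B(O)*(-9) = (8 - 1*(-⅒))*(-9) = (8 + ⅒)*(-9) = (81/10)*(-9) = -729/10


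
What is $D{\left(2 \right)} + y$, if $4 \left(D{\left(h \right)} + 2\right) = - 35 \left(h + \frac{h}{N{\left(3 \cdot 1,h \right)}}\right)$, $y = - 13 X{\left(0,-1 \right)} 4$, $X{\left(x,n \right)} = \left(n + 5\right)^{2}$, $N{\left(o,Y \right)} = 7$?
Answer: $-854$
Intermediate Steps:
$X{\left(x,n \right)} = \left(5 + n\right)^{2}$
$y = -832$ ($y = - 13 \left(5 - 1\right)^{2} \cdot 4 = - 13 \cdot 4^{2} \cdot 4 = \left(-13\right) 16 \cdot 4 = \left(-208\right) 4 = -832$)
$D{\left(h \right)} = -2 - 10 h$ ($D{\left(h \right)} = -2 + \frac{\left(-35\right) \left(h + \frac{h}{7}\right)}{4} = -2 + \frac{\left(-35\right) \frac{8 h}{7}}{4} = -2 + \frac{\left(-40\right) h}{4} = -2 - 10 h$)
$D{\left(2 \right)} + y = \left(-2 - 20\right) - 832 = -22 - 832 = -854$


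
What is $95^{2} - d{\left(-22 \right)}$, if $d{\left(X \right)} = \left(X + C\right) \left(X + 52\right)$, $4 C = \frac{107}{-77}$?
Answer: $\frac{1493095}{154} \approx 9695.4$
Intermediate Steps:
$C = - \frac{107}{308}$ ($C = \frac{107 \frac{1}{-77}}{4} = \frac{107 \left(- \frac{1}{77}\right)}{4} = \frac{1}{4} \left(- \frac{107}{77}\right) = - \frac{107}{308} \approx -0.3474$)
$d{\left(X \right)} = \left(52 + X\right) \left(- \frac{107}{308} + X\right)$ ($d{\left(X \right)} = \left(X - \frac{107}{308}\right) \left(X + 52\right) = \left(- \frac{107}{308} + X\right) \left(52 + X\right) = \left(52 + X\right) \left(- \frac{107}{308} + X\right)$)
$95^{2} - d{\left(-22 \right)} = 95^{2} - \left(- \frac{1391}{77} + \left(-22\right)^{2} + \frac{15909}{308} \left(-22\right)\right) = 9025 - \left(- \frac{1391}{77} + 484 - \frac{15909}{14}\right) = 9025 - - \frac{103245}{154} = 9025 + \frac{103245}{154} = \frac{1493095}{154}$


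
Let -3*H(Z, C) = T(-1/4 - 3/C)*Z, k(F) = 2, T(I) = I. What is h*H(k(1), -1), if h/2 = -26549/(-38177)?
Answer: -292039/114531 ≈ -2.5499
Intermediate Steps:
H(Z, C) = -Z*(-¼ - 3/C)/3 (H(Z, C) = -(-1/4 - 3/C)*Z/3 = -(-1*¼ - 3/C)*Z/3 = -(-¼ - 3/C)*Z/3 = -Z*(-¼ - 3/C)/3)
h = 53098/38177 (h = 2*(-26549/(-38177)) = 2*(-26549*(-1/38177)) = 2*(26549/38177) = 53098/38177 ≈ 1.3908)
h*H(k(1), -1) = 53098*((1/12)*2 + 2/(-1))/38177 = 53098*(⅙ + 2*(-1))/38177 = 53098*(⅙ - 2)/38177 = (53098/38177)*(-11/6) = -292039/114531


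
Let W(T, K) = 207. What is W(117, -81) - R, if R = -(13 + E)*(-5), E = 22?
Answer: 32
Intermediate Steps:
R = 175 (R = -(13 + 22)*(-5) = -35*(-5) = -1*(-175) = 175)
W(117, -81) - R = 207 - 1*175 = 207 - 175 = 32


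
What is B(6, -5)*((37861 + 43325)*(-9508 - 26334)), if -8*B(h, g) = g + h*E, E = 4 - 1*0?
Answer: 13821875907/2 ≈ 6.9109e+9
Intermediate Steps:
E = 4 (E = 4 + 0 = 4)
B(h, g) = -h/2 - g/8 (B(h, g) = -(g + h*4)/8 = -(g + 4*h)/8 = -h/2 - g/8)
B(6, -5)*((37861 + 43325)*(-9508 - 26334)) = (-½*6 - ⅛*(-5))*((37861 + 43325)*(-9508 - 26334)) = (-3 + 5/8)*(81186*(-35842)) = -19/8*(-2909868612) = 13821875907/2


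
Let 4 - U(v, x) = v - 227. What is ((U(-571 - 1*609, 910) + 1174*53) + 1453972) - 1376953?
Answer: 140652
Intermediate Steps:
U(v, x) = 231 - v (U(v, x) = 4 - (v - 227) = 4 - (-227 + v) = 4 + (227 - v) = 231 - v)
((U(-571 - 1*609, 910) + 1174*53) + 1453972) - 1376953 = (((231 - (-571 - 1*609)) + 1174*53) + 1453972) - 1376953 = (((231 - (-571 - 609)) + 62222) + 1453972) - 1376953 = (((231 - 1*(-1180)) + 62222) + 1453972) - 1376953 = (((231 + 1180) + 62222) + 1453972) - 1376953 = ((1411 + 62222) + 1453972) - 1376953 = (63633 + 1453972) - 1376953 = 1517605 - 1376953 = 140652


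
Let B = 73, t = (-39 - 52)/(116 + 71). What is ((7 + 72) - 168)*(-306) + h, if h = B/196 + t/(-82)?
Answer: 40925971897/1502732 ≈ 27234.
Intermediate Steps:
t = -91/187 ≈ -0.48663
h = 568609/1502732 (h = 73/196 - 91/187/(-82) = 73*(1/196) - 91/187*(-1/82) = 73/196 + 91/15334 = 568609/1502732 ≈ 0.37838)
((7 + 72) - 168)*(-306) + h = ((7 + 72) - 168)*(-306) + 568609/1502732 = (79 - 168)*(-306) + 568609/1502732 = -89*(-306) + 568609/1502732 = 27234 + 568609/1502732 = 40925971897/1502732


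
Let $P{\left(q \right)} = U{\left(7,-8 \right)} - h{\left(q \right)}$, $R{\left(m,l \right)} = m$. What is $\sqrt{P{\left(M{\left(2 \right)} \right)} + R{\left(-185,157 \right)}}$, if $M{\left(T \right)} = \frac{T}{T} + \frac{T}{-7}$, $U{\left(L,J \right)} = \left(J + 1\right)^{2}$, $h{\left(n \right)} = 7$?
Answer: $i \sqrt{143} \approx 11.958 i$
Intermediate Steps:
$U{\left(L,J \right)} = \left(1 + J\right)^{2}$
$M{\left(T \right)} = 1 - \frac{T}{7}$ ($M{\left(T \right)} = 1 + T \left(- \frac{1}{7}\right) = 1 - \frac{T}{7}$)
$P{\left(q \right)} = 42$ ($P{\left(q \right)} = \left(1 - 8\right)^{2} - 7 = \left(-7\right)^{2} - 7 = 49 - 7 = 42$)
$\sqrt{P{\left(M{\left(2 \right)} \right)} + R{\left(-185,157 \right)}} = \sqrt{42 - 185} = \sqrt{-143} = i \sqrt{143}$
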